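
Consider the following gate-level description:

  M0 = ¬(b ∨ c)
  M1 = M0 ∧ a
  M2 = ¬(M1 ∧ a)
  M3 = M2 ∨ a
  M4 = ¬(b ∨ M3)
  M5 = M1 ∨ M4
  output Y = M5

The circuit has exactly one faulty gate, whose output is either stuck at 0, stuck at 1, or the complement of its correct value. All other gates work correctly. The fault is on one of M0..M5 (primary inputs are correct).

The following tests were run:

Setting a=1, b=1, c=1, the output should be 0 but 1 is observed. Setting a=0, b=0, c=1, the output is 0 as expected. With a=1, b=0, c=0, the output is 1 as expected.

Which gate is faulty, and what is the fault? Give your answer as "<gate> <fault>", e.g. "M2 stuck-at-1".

M0 stuck-at-1

Fault-free values for test 1 (a=1, b=1, c=1): M0=0, M1=0, M2=1, M3=1, M4=0, M5=0, giving Y=0. Observed 1.
Test 1: faults giving observed 1 are {M0 stuck-at-1, M0 inverted output, M1 stuck-at-1, M1 inverted output, M4 stuck-at-1, M4 inverted output, M5 stuck-at-1, M5 inverted output}.
Test 2 (a=0, b=0, c=1): fault-free M0=0, M1=0, M2=1, M3=1, M4=0, M5=0 → 0; observed 0. Eliminates M1 stuck-at-1, M1 inverted output, M4 stuck-at-1, M4 inverted output, M5 stuck-at-1, M5 inverted output.
Test 3 (a=1, b=0, c=0): fault-free M0=1, M1=1, M2=0, M3=1, M4=0, M5=1 → 1; observed 1. Eliminates M0 inverted output.
Only M0 stuck-at-1 is consistent with every test.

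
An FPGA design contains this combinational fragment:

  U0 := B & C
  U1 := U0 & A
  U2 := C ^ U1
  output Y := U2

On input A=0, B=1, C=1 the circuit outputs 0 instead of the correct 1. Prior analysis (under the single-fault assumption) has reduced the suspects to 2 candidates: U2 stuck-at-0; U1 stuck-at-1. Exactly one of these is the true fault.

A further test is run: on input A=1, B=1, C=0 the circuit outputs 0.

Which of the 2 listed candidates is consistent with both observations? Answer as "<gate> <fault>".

Evaluate each candidate on input A=1, B=1, C=0:
  U2 stuck-at-0: U0=0, U1=0, U2=0 [stuck-at-0] → 0 — matches
  U1 stuck-at-1: U0=0, U1=1 [stuck-at-1], U2=1 → 1 — eliminated
Only U2 stuck-at-0 reproduces the observed 0.

U2 stuck-at-0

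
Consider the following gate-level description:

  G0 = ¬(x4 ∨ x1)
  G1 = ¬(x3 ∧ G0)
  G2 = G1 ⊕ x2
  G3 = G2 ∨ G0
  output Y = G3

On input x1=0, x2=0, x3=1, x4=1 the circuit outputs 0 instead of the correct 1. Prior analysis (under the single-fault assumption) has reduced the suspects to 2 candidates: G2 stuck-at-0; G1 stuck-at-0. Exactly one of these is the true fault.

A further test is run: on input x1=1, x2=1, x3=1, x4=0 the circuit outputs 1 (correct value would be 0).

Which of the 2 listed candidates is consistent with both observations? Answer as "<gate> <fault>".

G1 stuck-at-0

Evaluate each candidate on input x1=1, x2=1, x3=1, x4=0:
  G2 stuck-at-0: G0=0, G1=1, G2=0 [stuck-at-0], G3=0 → 0 — eliminated
  G1 stuck-at-0: G0=0, G1=0 [stuck-at-0], G2=1, G3=1 → 1 — matches
Only G1 stuck-at-0 reproduces the observed 1.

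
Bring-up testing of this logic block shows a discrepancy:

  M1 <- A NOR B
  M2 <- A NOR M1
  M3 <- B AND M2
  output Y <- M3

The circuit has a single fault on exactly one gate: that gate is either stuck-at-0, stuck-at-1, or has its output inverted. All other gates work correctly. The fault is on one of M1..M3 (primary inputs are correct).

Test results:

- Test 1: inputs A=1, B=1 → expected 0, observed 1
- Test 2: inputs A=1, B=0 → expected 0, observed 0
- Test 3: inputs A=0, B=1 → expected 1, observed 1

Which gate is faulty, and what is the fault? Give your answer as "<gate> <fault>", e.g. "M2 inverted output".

M2 stuck-at-1

Fault-free values for test 1 (A=1, B=1): M1=0, M2=0, M3=0, giving Y=0. Observed 1.
Test 1: faults giving observed 1 are {M2 stuck-at-1, M2 inverted output, M3 stuck-at-1, M3 inverted output}.
Test 2 (A=1, B=0): fault-free M1=0, M2=0, M3=0 → 0; observed 0. Eliminates M3 stuck-at-1, M3 inverted output.
Test 3 (A=0, B=1): fault-free M1=0, M2=1, M3=1 → 1; observed 1. Eliminates M2 inverted output.
Only M2 stuck-at-1 is consistent with every test.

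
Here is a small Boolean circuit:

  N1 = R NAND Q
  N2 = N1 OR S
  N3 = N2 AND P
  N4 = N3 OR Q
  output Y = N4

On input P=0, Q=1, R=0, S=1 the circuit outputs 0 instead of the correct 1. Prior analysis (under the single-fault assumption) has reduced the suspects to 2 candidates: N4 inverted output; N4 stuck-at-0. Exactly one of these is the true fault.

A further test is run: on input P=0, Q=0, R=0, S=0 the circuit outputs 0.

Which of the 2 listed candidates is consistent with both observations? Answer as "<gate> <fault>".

N4 stuck-at-0

Evaluate each candidate on input P=0, Q=0, R=0, S=0:
  N4 inverted output: N1=1, N2=1, N3=0, N4=1 [inverted output] → 1 — eliminated
  N4 stuck-at-0: N1=1, N2=1, N3=0, N4=0 [stuck-at-0] → 0 — matches
Only N4 stuck-at-0 reproduces the observed 0.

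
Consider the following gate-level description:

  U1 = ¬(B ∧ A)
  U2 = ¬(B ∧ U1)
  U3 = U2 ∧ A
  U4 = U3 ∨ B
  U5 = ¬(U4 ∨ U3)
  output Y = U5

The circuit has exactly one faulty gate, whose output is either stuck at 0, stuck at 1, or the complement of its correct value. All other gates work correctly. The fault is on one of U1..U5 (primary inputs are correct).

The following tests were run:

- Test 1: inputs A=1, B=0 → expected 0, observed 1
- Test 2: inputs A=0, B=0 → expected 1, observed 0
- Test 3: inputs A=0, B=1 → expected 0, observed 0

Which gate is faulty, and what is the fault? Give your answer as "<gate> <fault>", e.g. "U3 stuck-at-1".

Fault-free values for test 1 (A=1, B=0): U1=1, U2=1, U3=1, U4=1, U5=0, giving Y=0. Observed 1.
Test 1: faults giving observed 1 are {U2 stuck-at-0, U2 inverted output, U3 stuck-at-0, U3 inverted output, U5 stuck-at-1, U5 inverted output}.
Test 2 (A=0, B=0): fault-free U1=1, U2=1, U3=0, U4=0, U5=1 → 1; observed 0. Eliminates U2 stuck-at-0, U2 inverted output, U3 stuck-at-0, U5 stuck-at-1.
Test 3 (A=0, B=1): fault-free U1=1, U2=0, U3=0, U4=1, U5=0 → 0; observed 0. Eliminates U5 inverted output.
Only U3 inverted output is consistent with every test.

U3 inverted output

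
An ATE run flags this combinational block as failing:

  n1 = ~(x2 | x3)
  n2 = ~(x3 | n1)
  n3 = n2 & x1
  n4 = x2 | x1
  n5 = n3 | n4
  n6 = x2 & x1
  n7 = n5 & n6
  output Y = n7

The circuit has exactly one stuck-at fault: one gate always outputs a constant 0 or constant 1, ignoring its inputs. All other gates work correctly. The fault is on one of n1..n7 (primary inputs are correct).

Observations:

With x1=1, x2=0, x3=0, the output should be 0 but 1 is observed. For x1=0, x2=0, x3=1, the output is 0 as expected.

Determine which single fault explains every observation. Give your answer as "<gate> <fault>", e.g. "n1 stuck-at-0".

n6 stuck-at-1

Fault-free values for test 1 (x1=1, x2=0, x3=0): n1=1, n2=0, n3=0, n4=1, n5=1, n6=0, n7=0, giving Y=0. Observed 1.
Test 1: faults giving observed 1 are {n6 stuck-at-1, n7 stuck-at-1}.
Test 2 (x1=0, x2=0, x3=1): fault-free n1=0, n2=0, n3=0, n4=0, n5=0, n6=0, n7=0 → 0; observed 0. Eliminates n7 stuck-at-1.
Only n6 stuck-at-1 is consistent with every test.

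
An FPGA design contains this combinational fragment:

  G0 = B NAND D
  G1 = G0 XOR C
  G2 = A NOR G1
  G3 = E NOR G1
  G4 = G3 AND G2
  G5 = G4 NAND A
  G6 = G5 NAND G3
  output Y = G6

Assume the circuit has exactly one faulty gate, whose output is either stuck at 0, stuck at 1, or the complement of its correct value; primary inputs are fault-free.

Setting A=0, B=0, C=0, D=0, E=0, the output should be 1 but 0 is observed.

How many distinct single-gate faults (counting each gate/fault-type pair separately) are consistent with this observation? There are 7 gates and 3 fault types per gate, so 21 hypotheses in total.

8

Fault-free: G0=1, G1=1, G2=0, G3=0, G4=0, G5=1, G6=1 → 1. Observed 0.
  G0: stuck-at-0, inverted output ✓; others ✗
  G1: stuck-at-0, inverted output ✓; others ✗
  G2: none of the 3 fault types match ✗
  G3: stuck-at-1, inverted output ✓; others ✗
  G4: none of the 3 fault types match ✗
  G5: none of the 3 fault types match ✗
  G6: stuck-at-0, inverted output ✓; others ✗
Consistent faults: {G0 stuck-at-0, G0 inverted output, G1 stuck-at-0, G1 inverted output, G3 stuck-at-1, G3 inverted output, G6 stuck-at-0, G6 inverted output} — 8 in all.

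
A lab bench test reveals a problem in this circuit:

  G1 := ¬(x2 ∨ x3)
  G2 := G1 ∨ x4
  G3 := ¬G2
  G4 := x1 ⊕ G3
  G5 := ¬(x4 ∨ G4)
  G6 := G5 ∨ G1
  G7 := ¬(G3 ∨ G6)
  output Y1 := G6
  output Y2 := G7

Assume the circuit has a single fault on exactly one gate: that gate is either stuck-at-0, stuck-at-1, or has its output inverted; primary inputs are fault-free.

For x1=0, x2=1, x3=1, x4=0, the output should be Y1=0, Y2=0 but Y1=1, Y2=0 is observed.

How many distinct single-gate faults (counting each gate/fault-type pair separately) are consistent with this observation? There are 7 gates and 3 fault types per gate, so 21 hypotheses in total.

12

Fault-free: G1=0, G2=0, G3=1, G4=1, G5=0, G6=0, G7=0 → Y1=0, Y2=0. Observed Y1=1, Y2=0.
  G1: stuck-at-1, inverted output ✓; others ✗
  G2: stuck-at-1, inverted output ✓; others ✗
  G3: stuck-at-0, inverted output ✓; others ✗
  G4: stuck-at-0, inverted output ✓; others ✗
  G5: stuck-at-1, inverted output ✓; others ✗
  G6: stuck-at-1, inverted output ✓; others ✗
  G7: none of the 3 fault types match ✗
Consistent faults: {G1 stuck-at-1, G1 inverted output, G2 stuck-at-1, G2 inverted output, G3 stuck-at-0, G3 inverted output, G4 stuck-at-0, G4 inverted output, G5 stuck-at-1, G5 inverted output, G6 stuck-at-1, G6 inverted output} — 12 in all.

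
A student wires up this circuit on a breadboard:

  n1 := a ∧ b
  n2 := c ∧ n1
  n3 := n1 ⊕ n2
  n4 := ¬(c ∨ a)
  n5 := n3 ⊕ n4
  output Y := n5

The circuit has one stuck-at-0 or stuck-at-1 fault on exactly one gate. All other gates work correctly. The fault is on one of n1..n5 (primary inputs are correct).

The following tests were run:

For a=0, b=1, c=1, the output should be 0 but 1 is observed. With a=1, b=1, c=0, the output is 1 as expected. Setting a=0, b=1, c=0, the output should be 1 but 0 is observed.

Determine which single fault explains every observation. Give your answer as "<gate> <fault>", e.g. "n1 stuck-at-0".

Fault-free values for test 1 (a=0, b=1, c=1): n1=0, n2=0, n3=0, n4=0, n5=0, giving Y=0. Observed 1.
Test 1: faults giving observed 1 are {n2 stuck-at-1, n3 stuck-at-1, n4 stuck-at-1, n5 stuck-at-1}.
Test 2 (a=1, b=1, c=0): fault-free n1=1, n2=0, n3=1, n4=0, n5=1 → 1; observed 1. Eliminates n2 stuck-at-1, n4 stuck-at-1.
Test 3 (a=0, b=1, c=0): fault-free n1=0, n2=0, n3=0, n4=1, n5=1 → 1; observed 0. Eliminates n5 stuck-at-1.
Only n3 stuck-at-1 is consistent with every test.

n3 stuck-at-1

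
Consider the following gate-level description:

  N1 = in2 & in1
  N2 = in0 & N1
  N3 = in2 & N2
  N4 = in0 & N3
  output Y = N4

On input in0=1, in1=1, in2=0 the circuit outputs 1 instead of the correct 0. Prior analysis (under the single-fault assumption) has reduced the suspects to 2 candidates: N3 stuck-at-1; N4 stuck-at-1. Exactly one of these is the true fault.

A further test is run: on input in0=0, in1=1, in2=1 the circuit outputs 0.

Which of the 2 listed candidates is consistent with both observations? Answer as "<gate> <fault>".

Evaluate each candidate on input in0=0, in1=1, in2=1:
  N3 stuck-at-1: N1=1, N2=0, N3=1 [stuck-at-1], N4=0 → 0 — matches
  N4 stuck-at-1: N1=1, N2=0, N3=0, N4=1 [stuck-at-1] → 1 — eliminated
Only N3 stuck-at-1 reproduces the observed 0.

N3 stuck-at-1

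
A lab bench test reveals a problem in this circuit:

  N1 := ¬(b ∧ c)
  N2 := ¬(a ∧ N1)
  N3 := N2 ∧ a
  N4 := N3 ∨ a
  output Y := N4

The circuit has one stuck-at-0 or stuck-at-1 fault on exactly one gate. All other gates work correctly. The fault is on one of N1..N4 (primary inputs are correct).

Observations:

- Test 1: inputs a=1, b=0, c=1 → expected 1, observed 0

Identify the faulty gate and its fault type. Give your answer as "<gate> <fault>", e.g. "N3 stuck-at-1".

N4 stuck-at-0

Fault-free values for test 1 (a=1, b=0, c=1): N1=1, N2=0, N3=0, N4=1, giving Y=1. Observed 0.
Test 1: faults giving observed 0 are {N4 stuck-at-0}.
Only N4 stuck-at-0 is consistent with every test.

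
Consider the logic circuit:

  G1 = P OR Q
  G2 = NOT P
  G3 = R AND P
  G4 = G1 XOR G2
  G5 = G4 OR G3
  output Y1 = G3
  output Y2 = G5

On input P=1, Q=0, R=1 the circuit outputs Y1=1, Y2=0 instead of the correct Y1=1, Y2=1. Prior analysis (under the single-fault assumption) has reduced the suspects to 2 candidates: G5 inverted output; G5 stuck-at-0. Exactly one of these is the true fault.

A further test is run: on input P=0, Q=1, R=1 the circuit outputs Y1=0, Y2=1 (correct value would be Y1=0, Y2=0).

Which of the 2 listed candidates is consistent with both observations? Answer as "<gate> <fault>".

Evaluate each candidate on input P=0, Q=1, R=1:
  G5 inverted output: G1=1, G2=1, G3=0, G4=0, G5=1 [inverted output] → Y1=0, Y2=1 — matches
  G5 stuck-at-0: G1=1, G2=1, G3=0, G4=0, G5=0 [stuck-at-0] → Y1=0, Y2=0 — eliminated
Only G5 inverted output reproduces the observed Y1=0, Y2=1.

G5 inverted output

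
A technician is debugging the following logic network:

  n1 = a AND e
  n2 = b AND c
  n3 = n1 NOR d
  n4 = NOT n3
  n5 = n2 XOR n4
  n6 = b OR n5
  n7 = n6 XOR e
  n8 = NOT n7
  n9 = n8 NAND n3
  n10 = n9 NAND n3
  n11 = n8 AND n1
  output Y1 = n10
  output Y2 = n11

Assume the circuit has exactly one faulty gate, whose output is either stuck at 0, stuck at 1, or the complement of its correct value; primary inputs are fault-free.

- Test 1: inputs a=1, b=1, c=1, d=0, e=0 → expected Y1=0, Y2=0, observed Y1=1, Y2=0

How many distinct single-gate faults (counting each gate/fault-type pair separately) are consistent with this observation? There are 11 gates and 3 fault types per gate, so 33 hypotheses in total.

Fault-free: n1=0, n2=1, n3=1, n4=0, n5=1, n6=1, n7=1, n8=0, n9=1, n10=0, n11=0 → Y1=0, Y2=0. Observed Y1=1, Y2=0.
  n1: stuck-at-1, inverted output ✓; others ✗
  n2: none of the 3 fault types match ✗
  n3: stuck-at-0, inverted output ✓; others ✗
  n4: none of the 3 fault types match ✗
  n5: none of the 3 fault types match ✗
  n6: stuck-at-0, inverted output ✓; others ✗
  n7: stuck-at-0, inverted output ✓; others ✗
  n8: stuck-at-1, inverted output ✓; others ✗
  n9: stuck-at-0, inverted output ✓; others ✗
  n10: stuck-at-1, inverted output ✓; others ✗
  n11: none of the 3 fault types match ✗
Consistent faults: {n1 stuck-at-1, n1 inverted output, n3 stuck-at-0, n3 inverted output, n6 stuck-at-0, n6 inverted output, n7 stuck-at-0, n7 inverted output, n8 stuck-at-1, n8 inverted output, n9 stuck-at-0, n9 inverted output, n10 stuck-at-1, n10 inverted output} — 14 in all.

14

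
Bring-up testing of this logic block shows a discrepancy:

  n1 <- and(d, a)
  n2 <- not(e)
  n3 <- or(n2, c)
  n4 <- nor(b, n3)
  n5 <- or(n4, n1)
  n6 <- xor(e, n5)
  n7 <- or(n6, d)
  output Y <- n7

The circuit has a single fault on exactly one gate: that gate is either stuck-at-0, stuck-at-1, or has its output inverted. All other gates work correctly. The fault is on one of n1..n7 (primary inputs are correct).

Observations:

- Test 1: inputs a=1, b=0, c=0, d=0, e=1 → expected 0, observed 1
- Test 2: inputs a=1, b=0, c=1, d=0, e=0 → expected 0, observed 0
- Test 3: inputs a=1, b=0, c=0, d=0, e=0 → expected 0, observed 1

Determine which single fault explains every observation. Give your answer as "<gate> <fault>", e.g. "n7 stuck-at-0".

Fault-free values for test 1 (a=1, b=0, c=0, d=0, e=1): n1=0, n2=0, n3=0, n4=1, n5=1, n6=0, n7=0, giving Y=0. Observed 1.
Test 1: faults giving observed 1 are {n2 stuck-at-1, n2 inverted output, n3 stuck-at-1, n3 inverted output, n4 stuck-at-0, n4 inverted output, n5 stuck-at-0, n5 inverted output, n6 stuck-at-1, n6 inverted output, n7 stuck-at-1, n7 inverted output}.
Test 2 (a=1, b=0, c=1, d=0, e=0): fault-free n1=0, n2=1, n3=1, n4=0, n5=0, n6=0, n7=0 → 0; observed 0. Eliminates n3 inverted output, n4 inverted output, n5 inverted output, n6 stuck-at-1, n6 inverted output, n7 stuck-at-1, n7 inverted output.
Test 3 (a=1, b=0, c=0, d=0, e=0): fault-free n1=0, n2=1, n3=1, n4=0, n5=0, n6=0, n7=0 → 0; observed 1. Eliminates n2 stuck-at-1, n3 stuck-at-1, n4 stuck-at-0, n5 stuck-at-0.
Only n2 inverted output is consistent with every test.

n2 inverted output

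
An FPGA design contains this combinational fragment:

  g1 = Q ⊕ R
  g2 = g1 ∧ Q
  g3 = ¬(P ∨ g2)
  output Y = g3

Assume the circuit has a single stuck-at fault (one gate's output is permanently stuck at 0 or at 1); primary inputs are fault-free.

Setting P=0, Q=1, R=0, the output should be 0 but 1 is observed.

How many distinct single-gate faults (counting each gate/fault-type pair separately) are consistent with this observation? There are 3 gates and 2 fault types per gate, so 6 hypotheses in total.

3

Fault-free: g1=1, g2=1, g3=0 → 0. Observed 1.
  g1 stuck-at-0: output 1 ✓
  g1 stuck-at-1: output 0 ✗
  g2 stuck-at-0: output 1 ✓
  g2 stuck-at-1: output 0 ✗
  g3 stuck-at-0: output 0 ✗
  g3 stuck-at-1: output 1 ✓
Consistent faults: {g1 stuck-at-0, g2 stuck-at-0, g3 stuck-at-1} — 3 in all.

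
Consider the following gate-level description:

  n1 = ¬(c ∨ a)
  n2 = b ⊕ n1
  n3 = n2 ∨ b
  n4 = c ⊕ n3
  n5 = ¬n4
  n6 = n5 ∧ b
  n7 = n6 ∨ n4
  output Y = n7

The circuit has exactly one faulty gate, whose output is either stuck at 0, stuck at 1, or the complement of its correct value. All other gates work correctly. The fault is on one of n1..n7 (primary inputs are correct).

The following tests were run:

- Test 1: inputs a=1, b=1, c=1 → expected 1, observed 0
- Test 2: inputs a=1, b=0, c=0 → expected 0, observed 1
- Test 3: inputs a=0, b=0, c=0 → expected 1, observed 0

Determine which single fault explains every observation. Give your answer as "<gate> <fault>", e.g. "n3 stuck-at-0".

Fault-free values for test 1 (a=1, b=1, c=1): n1=0, n2=1, n3=1, n4=0, n5=1, n6=1, n7=1, giving Y=1. Observed 0.
Test 1: faults giving observed 0 are {n5 stuck-at-0, n5 inverted output, n6 stuck-at-0, n6 inverted output, n7 stuck-at-0, n7 inverted output}.
Test 2 (a=1, b=0, c=0): fault-free n1=0, n2=0, n3=0, n4=0, n5=1, n6=0, n7=0 → 0; observed 1. Eliminates n5 stuck-at-0, n5 inverted output, n6 stuck-at-0, n7 stuck-at-0.
Test 3 (a=0, b=0, c=0): fault-free n1=1, n2=1, n3=1, n4=1, n5=0, n6=0, n7=1 → 1; observed 0. Eliminates n6 inverted output.
Only n7 inverted output is consistent with every test.

n7 inverted output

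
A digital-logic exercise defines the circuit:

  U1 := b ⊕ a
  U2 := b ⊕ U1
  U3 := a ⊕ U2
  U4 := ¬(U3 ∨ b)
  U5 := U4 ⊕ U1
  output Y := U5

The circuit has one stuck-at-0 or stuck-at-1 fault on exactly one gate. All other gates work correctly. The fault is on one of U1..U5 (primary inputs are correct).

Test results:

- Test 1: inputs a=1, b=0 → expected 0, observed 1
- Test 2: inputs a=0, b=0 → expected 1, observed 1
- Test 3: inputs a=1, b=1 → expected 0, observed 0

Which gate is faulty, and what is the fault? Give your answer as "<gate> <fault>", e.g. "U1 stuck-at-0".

Fault-free values for test 1 (a=1, b=0): U1=1, U2=1, U3=0, U4=1, U5=0, giving Y=0. Observed 1.
Test 1: faults giving observed 1 are {U2 stuck-at-0, U3 stuck-at-1, U4 stuck-at-0, U5 stuck-at-1}.
Test 2 (a=0, b=0): fault-free U1=0, U2=0, U3=0, U4=1, U5=1 → 1; observed 1. Eliminates U3 stuck-at-1, U4 stuck-at-0.
Test 3 (a=1, b=1): fault-free U1=0, U2=1, U3=0, U4=0, U5=0 → 0; observed 0. Eliminates U5 stuck-at-1.
Only U2 stuck-at-0 is consistent with every test.

U2 stuck-at-0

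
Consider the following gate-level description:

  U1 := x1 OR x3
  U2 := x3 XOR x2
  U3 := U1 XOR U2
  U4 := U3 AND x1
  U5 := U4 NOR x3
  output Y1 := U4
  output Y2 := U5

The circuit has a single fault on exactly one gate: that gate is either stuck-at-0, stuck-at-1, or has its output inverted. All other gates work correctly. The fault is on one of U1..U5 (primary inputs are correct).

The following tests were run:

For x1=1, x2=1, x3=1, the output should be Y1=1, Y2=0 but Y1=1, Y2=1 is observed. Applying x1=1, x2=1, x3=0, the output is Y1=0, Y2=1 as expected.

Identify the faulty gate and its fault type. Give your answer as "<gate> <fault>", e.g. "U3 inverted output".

Fault-free values for test 1 (x1=1, x2=1, x3=1): U1=1, U2=0, U3=1, U4=1, U5=0, giving Y1=1, Y2=0. Observed Y1=1, Y2=1.
Test 1: faults giving observed Y1=1, Y2=1 are {U5 stuck-at-1, U5 inverted output}.
Test 2 (x1=1, x2=1, x3=0): fault-free U1=1, U2=1, U3=0, U4=0, U5=1 → Y1=0, Y2=1; observed Y1=0, Y2=1. Eliminates U5 inverted output.
Only U5 stuck-at-1 is consistent with every test.

U5 stuck-at-1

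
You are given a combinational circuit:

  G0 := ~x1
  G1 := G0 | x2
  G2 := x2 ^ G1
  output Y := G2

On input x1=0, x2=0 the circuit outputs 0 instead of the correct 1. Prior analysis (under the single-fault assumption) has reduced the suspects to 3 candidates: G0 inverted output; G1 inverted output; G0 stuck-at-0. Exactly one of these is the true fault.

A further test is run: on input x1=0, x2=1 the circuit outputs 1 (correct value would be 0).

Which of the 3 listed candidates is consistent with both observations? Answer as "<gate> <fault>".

Evaluate each candidate on input x1=0, x2=1:
  G0 inverted output: G0=0 [inverted output], G1=1, G2=0 → 0 — eliminated
  G1 inverted output: G0=1, G1=0 [inverted output], G2=1 → 1 — matches
  G0 stuck-at-0: G0=0 [stuck-at-0], G1=1, G2=0 → 0 — eliminated
Only G1 inverted output reproduces the observed 1.

G1 inverted output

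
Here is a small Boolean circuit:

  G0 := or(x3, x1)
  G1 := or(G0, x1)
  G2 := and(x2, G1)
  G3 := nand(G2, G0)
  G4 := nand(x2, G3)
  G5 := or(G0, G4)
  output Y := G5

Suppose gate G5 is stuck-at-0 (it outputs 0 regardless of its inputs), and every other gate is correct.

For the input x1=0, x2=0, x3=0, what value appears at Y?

0

Propagate with G5 forced: G0=0, G1=0, G2=0, G3=1, G4=1, G5=0 [stuck-at-0].
So Y = 0. (Without the fault it would be 1.)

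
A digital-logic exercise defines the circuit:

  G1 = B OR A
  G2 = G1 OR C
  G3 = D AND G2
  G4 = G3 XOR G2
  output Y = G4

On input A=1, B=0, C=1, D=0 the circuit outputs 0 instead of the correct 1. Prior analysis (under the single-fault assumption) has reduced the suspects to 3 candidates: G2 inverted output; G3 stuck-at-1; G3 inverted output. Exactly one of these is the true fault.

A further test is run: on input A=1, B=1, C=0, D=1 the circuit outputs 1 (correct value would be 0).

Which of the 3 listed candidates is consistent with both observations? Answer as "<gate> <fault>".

Evaluate each candidate on input A=1, B=1, C=0, D=1:
  G2 inverted output: G1=1, G2=0 [inverted output], G3=0, G4=0 → 0 — eliminated
  G3 stuck-at-1: G1=1, G2=1, G3=1 [stuck-at-1], G4=0 → 0 — eliminated
  G3 inverted output: G1=1, G2=1, G3=0 [inverted output], G4=1 → 1 — matches
Only G3 inverted output reproduces the observed 1.

G3 inverted output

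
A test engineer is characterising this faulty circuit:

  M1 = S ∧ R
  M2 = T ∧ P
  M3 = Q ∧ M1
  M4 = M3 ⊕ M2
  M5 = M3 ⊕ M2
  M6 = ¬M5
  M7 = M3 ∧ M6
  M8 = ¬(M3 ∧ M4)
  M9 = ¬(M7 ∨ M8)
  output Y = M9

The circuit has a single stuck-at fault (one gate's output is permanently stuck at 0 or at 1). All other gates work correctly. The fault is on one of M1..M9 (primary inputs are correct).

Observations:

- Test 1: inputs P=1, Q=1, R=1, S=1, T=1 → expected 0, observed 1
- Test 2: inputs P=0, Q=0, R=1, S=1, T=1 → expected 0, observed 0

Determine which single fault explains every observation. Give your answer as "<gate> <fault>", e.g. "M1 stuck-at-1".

Fault-free values for test 1 (P=1, Q=1, R=1, S=1, T=1): M1=1, M2=1, M3=1, M4=0, M5=0, M6=1, M7=1, M8=1, M9=0, giving Y=0. Observed 1.
Test 1: faults giving observed 1 are {M2 stuck-at-0, M9 stuck-at-1}.
Test 2 (P=0, Q=0, R=1, S=1, T=1): fault-free M1=1, M2=0, M3=0, M4=0, M5=0, M6=1, M7=0, M8=1, M9=0 → 0; observed 0. Eliminates M9 stuck-at-1.
Only M2 stuck-at-0 is consistent with every test.

M2 stuck-at-0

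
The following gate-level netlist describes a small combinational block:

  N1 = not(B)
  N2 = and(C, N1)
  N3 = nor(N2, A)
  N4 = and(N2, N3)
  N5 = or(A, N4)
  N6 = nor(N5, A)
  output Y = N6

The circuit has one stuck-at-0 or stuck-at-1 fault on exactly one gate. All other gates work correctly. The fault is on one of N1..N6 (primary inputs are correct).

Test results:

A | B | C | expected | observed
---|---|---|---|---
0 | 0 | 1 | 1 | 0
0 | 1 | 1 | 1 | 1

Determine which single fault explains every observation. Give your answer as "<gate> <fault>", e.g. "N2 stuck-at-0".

N3 stuck-at-1

Fault-free values for test 1 (A=0, B=0, C=1): N1=1, N2=1, N3=0, N4=0, N5=0, N6=1, giving Y=1. Observed 0.
Test 1: faults giving observed 0 are {N3 stuck-at-1, N4 stuck-at-1, N5 stuck-at-1, N6 stuck-at-0}.
Test 2 (A=0, B=1, C=1): fault-free N1=0, N2=0, N3=1, N4=0, N5=0, N6=1 → 1; observed 1. Eliminates N4 stuck-at-1, N5 stuck-at-1, N6 stuck-at-0.
Only N3 stuck-at-1 is consistent with every test.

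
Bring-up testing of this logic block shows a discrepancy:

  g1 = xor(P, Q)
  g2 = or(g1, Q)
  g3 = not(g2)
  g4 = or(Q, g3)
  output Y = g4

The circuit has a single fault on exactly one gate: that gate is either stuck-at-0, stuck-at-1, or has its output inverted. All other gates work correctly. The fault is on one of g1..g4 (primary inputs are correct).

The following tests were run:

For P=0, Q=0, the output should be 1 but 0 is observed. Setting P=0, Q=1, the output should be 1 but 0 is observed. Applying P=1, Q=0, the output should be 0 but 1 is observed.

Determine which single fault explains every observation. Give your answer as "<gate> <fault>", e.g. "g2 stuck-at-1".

g4 inverted output

Fault-free values for test 1 (P=0, Q=0): g1=0, g2=0, g3=1, g4=1, giving Y=1. Observed 0.
Test 1: faults giving observed 0 are {g1 stuck-at-1, g1 inverted output, g2 stuck-at-1, g2 inverted output, g3 stuck-at-0, g3 inverted output, g4 stuck-at-0, g4 inverted output}.
Test 2 (P=0, Q=1): fault-free g1=1, g2=1, g3=0, g4=1 → 1; observed 0. Eliminates g1 stuck-at-1, g1 inverted output, g2 stuck-at-1, g2 inverted output, g3 stuck-at-0, g3 inverted output.
Test 3 (P=1, Q=0): fault-free g1=1, g2=1, g3=0, g4=0 → 0; observed 1. Eliminates g4 stuck-at-0.
Only g4 inverted output is consistent with every test.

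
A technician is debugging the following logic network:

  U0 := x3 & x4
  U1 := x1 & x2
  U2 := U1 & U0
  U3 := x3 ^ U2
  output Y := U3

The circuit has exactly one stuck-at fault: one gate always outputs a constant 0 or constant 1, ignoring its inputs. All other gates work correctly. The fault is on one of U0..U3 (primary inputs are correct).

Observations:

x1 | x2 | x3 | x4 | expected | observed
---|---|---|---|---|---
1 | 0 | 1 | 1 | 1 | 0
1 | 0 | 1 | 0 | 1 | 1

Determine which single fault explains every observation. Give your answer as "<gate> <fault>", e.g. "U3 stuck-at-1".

U1 stuck-at-1

Fault-free values for test 1 (x1=1, x2=0, x3=1, x4=1): U0=1, U1=0, U2=0, U3=1, giving Y=1. Observed 0.
Test 1: faults giving observed 0 are {U1 stuck-at-1, U2 stuck-at-1, U3 stuck-at-0}.
Test 2 (x1=1, x2=0, x3=1, x4=0): fault-free U0=0, U1=0, U2=0, U3=1 → 1; observed 1. Eliminates U2 stuck-at-1, U3 stuck-at-0.
Only U1 stuck-at-1 is consistent with every test.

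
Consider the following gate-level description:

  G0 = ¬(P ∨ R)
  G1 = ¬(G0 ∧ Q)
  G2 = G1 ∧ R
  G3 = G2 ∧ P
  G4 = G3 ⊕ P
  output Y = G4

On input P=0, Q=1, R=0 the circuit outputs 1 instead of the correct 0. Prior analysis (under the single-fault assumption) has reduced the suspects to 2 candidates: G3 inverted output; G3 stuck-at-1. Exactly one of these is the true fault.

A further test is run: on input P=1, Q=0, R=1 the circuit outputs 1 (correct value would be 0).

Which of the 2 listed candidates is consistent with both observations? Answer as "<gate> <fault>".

G3 inverted output

Evaluate each candidate on input P=1, Q=0, R=1:
  G3 inverted output: G0=0, G1=1, G2=1, G3=0 [inverted output], G4=1 → 1 — matches
  G3 stuck-at-1: G0=0, G1=1, G2=1, G3=1 [stuck-at-1], G4=0 → 0 — eliminated
Only G3 inverted output reproduces the observed 1.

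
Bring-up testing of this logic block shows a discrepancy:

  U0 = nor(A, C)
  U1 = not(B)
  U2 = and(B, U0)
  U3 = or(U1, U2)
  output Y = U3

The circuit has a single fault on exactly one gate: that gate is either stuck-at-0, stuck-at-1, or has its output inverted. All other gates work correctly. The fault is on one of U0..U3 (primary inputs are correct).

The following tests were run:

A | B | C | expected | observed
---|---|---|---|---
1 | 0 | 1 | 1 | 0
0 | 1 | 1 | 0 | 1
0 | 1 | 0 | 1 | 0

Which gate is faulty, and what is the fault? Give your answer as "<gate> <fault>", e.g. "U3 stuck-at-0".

Fault-free values for test 1 (A=1, B=0, C=1): U0=0, U1=1, U2=0, U3=1, giving Y=1. Observed 0.
Test 1: faults giving observed 0 are {U1 stuck-at-0, U1 inverted output, U3 stuck-at-0, U3 inverted output}.
Test 2 (A=0, B=1, C=1): fault-free U0=0, U1=0, U2=0, U3=0 → 0; observed 1. Eliminates U1 stuck-at-0, U3 stuck-at-0.
Test 3 (A=0, B=1, C=0): fault-free U0=1, U1=0, U2=1, U3=1 → 1; observed 0. Eliminates U1 inverted output.
Only U3 inverted output is consistent with every test.

U3 inverted output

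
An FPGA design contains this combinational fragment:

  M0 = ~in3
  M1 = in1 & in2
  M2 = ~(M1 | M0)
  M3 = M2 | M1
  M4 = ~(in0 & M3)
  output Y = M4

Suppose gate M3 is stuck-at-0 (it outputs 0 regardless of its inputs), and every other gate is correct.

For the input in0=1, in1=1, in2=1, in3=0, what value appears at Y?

1

Propagate with M3 forced: M0=1, M1=1, M2=0, M3=0 [stuck-at-0], M4=1.
So Y = 1. (Without the fault it would be 0.)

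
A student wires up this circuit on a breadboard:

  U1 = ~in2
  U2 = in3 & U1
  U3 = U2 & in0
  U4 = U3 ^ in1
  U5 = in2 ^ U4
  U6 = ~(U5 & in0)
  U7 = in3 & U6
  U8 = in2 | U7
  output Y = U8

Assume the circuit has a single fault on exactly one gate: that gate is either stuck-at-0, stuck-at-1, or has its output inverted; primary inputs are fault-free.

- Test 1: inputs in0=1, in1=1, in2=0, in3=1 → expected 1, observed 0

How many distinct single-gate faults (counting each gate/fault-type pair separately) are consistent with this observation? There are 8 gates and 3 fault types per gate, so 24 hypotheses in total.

Fault-free: U1=1, U2=1, U3=1, U4=0, U5=0, U6=1, U7=1, U8=1 → 1. Observed 0.
  U1: stuck-at-0, inverted output ✓; others ✗
  U2: stuck-at-0, inverted output ✓; others ✗
  U3: stuck-at-0, inverted output ✓; others ✗
  U4: stuck-at-1, inverted output ✓; others ✗
  U5: stuck-at-1, inverted output ✓; others ✗
  U6: stuck-at-0, inverted output ✓; others ✗
  U7: stuck-at-0, inverted output ✓; others ✗
  U8: stuck-at-0, inverted output ✓; others ✗
Consistent faults: {U1 stuck-at-0, U1 inverted output, U2 stuck-at-0, U2 inverted output, U3 stuck-at-0, U3 inverted output, U4 stuck-at-1, U4 inverted output, U5 stuck-at-1, U5 inverted output, U6 stuck-at-0, U6 inverted output, U7 stuck-at-0, U7 inverted output, U8 stuck-at-0, U8 inverted output} — 16 in all.

16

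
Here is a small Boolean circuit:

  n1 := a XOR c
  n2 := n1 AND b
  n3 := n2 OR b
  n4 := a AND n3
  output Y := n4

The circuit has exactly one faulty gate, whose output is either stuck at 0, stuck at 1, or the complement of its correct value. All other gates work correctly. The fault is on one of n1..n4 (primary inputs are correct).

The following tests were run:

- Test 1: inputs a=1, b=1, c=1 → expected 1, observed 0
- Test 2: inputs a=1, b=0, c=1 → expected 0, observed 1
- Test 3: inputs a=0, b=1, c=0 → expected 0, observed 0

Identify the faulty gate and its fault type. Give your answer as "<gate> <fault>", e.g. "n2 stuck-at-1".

n3 inverted output

Fault-free values for test 1 (a=1, b=1, c=1): n1=0, n2=0, n3=1, n4=1, giving Y=1. Observed 0.
Test 1: faults giving observed 0 are {n3 stuck-at-0, n3 inverted output, n4 stuck-at-0, n4 inverted output}.
Test 2 (a=1, b=0, c=1): fault-free n1=0, n2=0, n3=0, n4=0 → 0; observed 1. Eliminates n3 stuck-at-0, n4 stuck-at-0.
Test 3 (a=0, b=1, c=0): fault-free n1=0, n2=0, n3=1, n4=0 → 0; observed 0. Eliminates n4 inverted output.
Only n3 inverted output is consistent with every test.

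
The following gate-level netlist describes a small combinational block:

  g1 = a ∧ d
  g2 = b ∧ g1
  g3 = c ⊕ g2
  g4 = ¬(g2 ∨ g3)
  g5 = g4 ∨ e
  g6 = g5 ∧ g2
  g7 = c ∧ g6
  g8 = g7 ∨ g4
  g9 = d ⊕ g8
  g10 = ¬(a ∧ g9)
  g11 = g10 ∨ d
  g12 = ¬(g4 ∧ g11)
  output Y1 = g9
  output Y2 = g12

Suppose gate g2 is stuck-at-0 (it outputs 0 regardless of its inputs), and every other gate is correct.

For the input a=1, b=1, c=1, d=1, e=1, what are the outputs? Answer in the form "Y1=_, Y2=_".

Propagate with g2 forced: g1=1, g2=0 [stuck-at-0], g3=1, g4=0, g5=1, g6=0, g7=0, g8=0, g9=1, g10=0, g11=1, g12=1.
So the outputs are Y1=1, Y2=1. (Without the fault they would be Y1=0, Y2=1.)

Y1=1, Y2=1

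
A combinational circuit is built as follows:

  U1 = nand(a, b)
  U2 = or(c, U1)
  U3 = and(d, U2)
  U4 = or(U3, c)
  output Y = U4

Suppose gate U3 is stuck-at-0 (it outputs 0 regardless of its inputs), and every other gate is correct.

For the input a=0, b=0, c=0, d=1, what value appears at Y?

0

Propagate with U3 forced: U1=1, U2=1, U3=0 [stuck-at-0], U4=0.
So Y = 0. (Without the fault it would be 1.)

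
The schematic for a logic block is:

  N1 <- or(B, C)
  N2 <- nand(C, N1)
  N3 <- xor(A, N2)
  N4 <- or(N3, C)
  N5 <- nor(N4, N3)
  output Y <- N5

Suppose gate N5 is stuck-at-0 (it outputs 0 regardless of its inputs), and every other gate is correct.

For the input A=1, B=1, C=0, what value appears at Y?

0

Propagate with N5 forced: N1=1, N2=1, N3=0, N4=0, N5=0 [stuck-at-0].
So Y = 0. (Without the fault it would be 1.)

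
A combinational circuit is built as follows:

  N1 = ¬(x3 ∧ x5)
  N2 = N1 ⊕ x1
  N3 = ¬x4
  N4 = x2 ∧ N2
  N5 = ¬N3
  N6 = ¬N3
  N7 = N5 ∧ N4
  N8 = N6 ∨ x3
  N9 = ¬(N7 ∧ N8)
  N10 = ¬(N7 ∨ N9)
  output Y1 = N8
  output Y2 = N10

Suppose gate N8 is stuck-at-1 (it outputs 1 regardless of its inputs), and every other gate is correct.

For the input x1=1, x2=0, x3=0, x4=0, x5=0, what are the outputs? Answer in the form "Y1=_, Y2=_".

Y1=1, Y2=0

Propagate with N8 forced: N1=1, N2=0, N3=1, N4=0, N5=0, N6=0, N7=0, N8=1 [stuck-at-1], N9=1, N10=0.
So the outputs are Y1=1, Y2=0. (Without the fault they would be Y1=0, Y2=0.)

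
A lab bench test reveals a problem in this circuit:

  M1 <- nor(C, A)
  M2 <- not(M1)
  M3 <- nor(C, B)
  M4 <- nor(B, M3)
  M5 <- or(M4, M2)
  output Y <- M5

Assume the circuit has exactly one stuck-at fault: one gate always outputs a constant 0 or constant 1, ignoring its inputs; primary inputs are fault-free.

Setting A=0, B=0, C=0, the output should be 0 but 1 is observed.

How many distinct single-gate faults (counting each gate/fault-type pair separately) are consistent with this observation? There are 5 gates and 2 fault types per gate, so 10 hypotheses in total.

5

Fault-free: M1=1, M2=0, M3=1, M4=0, M5=0 → 0. Observed 1.
  M1 stuck-at-0: output 1 ✓
  M1 stuck-at-1: output 0 ✗
  M2 stuck-at-0: output 0 ✗
  M2 stuck-at-1: output 1 ✓
  M3 stuck-at-0: output 1 ✓
  M3 stuck-at-1: output 0 ✗
  M4 stuck-at-0: output 0 ✗
  M4 stuck-at-1: output 1 ✓
  M5 stuck-at-0: output 0 ✗
  M5 stuck-at-1: output 1 ✓
Consistent faults: {M1 stuck-at-0, M2 stuck-at-1, M3 stuck-at-0, M4 stuck-at-1, M5 stuck-at-1} — 5 in all.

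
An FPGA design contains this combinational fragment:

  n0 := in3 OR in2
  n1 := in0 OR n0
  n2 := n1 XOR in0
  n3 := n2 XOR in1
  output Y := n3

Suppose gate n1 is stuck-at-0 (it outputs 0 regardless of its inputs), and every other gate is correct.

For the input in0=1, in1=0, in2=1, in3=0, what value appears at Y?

1

Propagate with n1 forced: n0=1, n1=0 [stuck-at-0], n2=1, n3=1.
So Y = 1. (Without the fault it would be 0.)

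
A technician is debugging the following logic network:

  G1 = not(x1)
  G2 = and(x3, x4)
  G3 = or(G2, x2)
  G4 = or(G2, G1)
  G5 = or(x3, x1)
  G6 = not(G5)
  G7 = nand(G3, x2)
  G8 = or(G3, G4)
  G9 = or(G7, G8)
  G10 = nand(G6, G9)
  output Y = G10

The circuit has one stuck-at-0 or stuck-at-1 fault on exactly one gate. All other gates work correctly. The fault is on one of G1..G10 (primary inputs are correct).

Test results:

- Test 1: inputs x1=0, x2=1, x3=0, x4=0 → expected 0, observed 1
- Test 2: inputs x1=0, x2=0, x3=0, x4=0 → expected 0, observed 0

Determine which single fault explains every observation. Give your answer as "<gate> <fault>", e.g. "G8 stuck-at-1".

G8 stuck-at-0

Fault-free values for test 1 (x1=0, x2=1, x3=0, x4=0): G1=1, G2=0, G3=1, G4=1, G5=0, G6=1, G7=0, G8=1, G9=1, G10=0, giving Y=0. Observed 1.
Test 1: faults giving observed 1 are {G5 stuck-at-1, G6 stuck-at-0, G8 stuck-at-0, G9 stuck-at-0, G10 stuck-at-1}.
Test 2 (x1=0, x2=0, x3=0, x4=0): fault-free G1=1, G2=0, G3=0, G4=1, G5=0, G6=1, G7=1, G8=1, G9=1, G10=0 → 0; observed 0. Eliminates G5 stuck-at-1, G6 stuck-at-0, G9 stuck-at-0, G10 stuck-at-1.
Only G8 stuck-at-0 is consistent with every test.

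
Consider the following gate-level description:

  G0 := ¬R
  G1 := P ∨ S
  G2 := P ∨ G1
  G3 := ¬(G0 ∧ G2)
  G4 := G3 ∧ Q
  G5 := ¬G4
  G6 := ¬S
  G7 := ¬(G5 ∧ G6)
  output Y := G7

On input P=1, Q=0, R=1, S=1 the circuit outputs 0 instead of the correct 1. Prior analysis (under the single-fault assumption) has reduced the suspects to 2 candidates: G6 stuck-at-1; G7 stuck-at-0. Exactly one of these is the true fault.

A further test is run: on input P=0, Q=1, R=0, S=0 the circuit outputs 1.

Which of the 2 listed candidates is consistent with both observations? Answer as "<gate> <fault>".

Evaluate each candidate on input P=0, Q=1, R=0, S=0:
  G6 stuck-at-1: G0=1, G1=0, G2=0, G3=1, G4=1, G5=0, G6=1 [stuck-at-1], G7=1 → 1 — matches
  G7 stuck-at-0: G0=1, G1=0, G2=0, G3=1, G4=1, G5=0, G6=1, G7=0 [stuck-at-0] → 0 — eliminated
Only G6 stuck-at-1 reproduces the observed 1.

G6 stuck-at-1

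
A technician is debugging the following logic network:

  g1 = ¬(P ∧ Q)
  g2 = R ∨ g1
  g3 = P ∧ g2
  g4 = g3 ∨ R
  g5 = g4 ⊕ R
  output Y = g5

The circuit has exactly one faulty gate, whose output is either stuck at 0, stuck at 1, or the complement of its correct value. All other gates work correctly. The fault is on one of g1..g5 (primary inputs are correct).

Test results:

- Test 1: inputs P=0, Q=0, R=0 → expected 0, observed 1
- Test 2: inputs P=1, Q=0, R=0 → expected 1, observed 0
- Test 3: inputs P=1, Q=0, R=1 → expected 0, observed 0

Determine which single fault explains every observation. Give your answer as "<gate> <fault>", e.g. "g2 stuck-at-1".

Fault-free values for test 1 (P=0, Q=0, R=0): g1=1, g2=1, g3=0, g4=0, g5=0, giving Y=0. Observed 1.
Test 1: faults giving observed 1 are {g3 stuck-at-1, g3 inverted output, g4 stuck-at-1, g4 inverted output, g5 stuck-at-1, g5 inverted output}.
Test 2 (P=1, Q=0, R=0): fault-free g1=1, g2=1, g3=1, g4=1, g5=1 → 1; observed 0. Eliminates g3 stuck-at-1, g4 stuck-at-1, g5 stuck-at-1.
Test 3 (P=1, Q=0, R=1): fault-free g1=1, g2=1, g3=1, g4=1, g5=0 → 0; observed 0. Eliminates g4 inverted output, g5 inverted output.
Only g3 inverted output is consistent with every test.

g3 inverted output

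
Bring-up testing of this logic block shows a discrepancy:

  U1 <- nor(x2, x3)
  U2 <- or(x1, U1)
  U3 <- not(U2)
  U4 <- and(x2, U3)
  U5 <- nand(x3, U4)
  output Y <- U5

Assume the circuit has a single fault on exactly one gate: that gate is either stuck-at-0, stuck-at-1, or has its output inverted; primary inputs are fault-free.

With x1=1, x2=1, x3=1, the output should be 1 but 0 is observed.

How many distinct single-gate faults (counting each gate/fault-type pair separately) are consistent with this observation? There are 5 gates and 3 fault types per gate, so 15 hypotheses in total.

8

Fault-free: U1=0, U2=1, U3=0, U4=0, U5=1 → 1. Observed 0.
  U1: none of the 3 fault types match ✗
  U2: stuck-at-0, inverted output ✓; others ✗
  U3: stuck-at-1, inverted output ✓; others ✗
  U4: stuck-at-1, inverted output ✓; others ✗
  U5: stuck-at-0, inverted output ✓; others ✗
Consistent faults: {U2 stuck-at-0, U2 inverted output, U3 stuck-at-1, U3 inverted output, U4 stuck-at-1, U4 inverted output, U5 stuck-at-0, U5 inverted output} — 8 in all.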